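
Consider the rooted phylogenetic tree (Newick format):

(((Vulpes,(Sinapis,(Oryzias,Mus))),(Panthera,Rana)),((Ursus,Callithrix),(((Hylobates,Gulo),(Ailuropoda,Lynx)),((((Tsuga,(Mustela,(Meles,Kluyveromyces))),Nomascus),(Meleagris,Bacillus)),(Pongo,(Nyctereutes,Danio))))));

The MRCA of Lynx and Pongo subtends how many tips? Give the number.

14

The MRCA of Lynx and Pongo is the node subtending (((Hylobates,Gulo),(Ailuropoda,Lynx)),((((Tsuga,(Mustela,(Meles,Kluyveromyces))),Nomascus),(Meleagris,Bacillus)),(Pongo,(Nyctereutes,Danio)))).
That clade contains 14 terminal taxa: Ailuropoda, Bacillus, Danio, Gulo, Hylobates, Kluyveromyces, Lynx, Meleagris, Meles, Mustela, Nomascus, Nyctereutes, Pongo, Tsuga.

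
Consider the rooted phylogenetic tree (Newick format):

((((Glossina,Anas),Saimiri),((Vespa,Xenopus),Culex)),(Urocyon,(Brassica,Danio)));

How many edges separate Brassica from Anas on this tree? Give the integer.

The MRCA of Brassica and Anas is the root of the tree.
From Brassica up to that node: 3 branches. From Anas up to the same node: 4 branches. Total: 3 + 4 = 7.

7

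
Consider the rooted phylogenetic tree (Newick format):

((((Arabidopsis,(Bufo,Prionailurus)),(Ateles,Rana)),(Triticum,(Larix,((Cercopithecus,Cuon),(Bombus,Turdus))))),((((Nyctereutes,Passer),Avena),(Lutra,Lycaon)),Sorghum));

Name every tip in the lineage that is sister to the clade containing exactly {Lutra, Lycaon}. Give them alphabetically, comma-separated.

The clade containing exactly {Lutra, Lycaon} attaches to the tree at the node subtending (((Nyctereutes,Passer),Avena),(Lutra,Lycaon)).
The other lineage descending from that same node — the sister group — is ((Nyctereutes,Passer),Avena); its 3 tips in alphabetical order are the answer.

Avena, Nyctereutes, Passer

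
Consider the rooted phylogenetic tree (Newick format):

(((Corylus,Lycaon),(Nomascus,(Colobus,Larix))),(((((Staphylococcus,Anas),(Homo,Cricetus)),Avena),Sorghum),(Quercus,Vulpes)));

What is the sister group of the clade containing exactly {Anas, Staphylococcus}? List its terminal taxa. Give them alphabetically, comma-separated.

The clade containing exactly {Anas, Staphylococcus} attaches to the tree at the node subtending ((Staphylococcus,Anas),(Homo,Cricetus)).
The other lineage descending from that same node — the sister group — is (Homo,Cricetus); its 2 tips in alphabetical order are the answer.

Cricetus, Homo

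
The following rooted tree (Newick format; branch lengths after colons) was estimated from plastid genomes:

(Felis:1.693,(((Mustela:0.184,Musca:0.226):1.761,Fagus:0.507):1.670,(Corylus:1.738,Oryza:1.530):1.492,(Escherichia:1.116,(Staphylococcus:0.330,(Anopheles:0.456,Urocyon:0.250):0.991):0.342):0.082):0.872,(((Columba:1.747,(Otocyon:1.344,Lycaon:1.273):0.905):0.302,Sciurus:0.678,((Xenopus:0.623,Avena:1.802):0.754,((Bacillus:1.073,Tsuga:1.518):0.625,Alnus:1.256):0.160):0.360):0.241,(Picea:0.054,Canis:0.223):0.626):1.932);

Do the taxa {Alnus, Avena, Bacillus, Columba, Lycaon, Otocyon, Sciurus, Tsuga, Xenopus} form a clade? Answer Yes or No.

The most recent common ancestor of these taxa subtends ((Columba,(Otocyon,Lycaon)),Sciurus,((Xenopus,Avena),((Bacillus,Tsuga),Alnus))).
That clade has exactly 9 tips — every listed taxon and nothing else — so the group is monophyletic.

Yes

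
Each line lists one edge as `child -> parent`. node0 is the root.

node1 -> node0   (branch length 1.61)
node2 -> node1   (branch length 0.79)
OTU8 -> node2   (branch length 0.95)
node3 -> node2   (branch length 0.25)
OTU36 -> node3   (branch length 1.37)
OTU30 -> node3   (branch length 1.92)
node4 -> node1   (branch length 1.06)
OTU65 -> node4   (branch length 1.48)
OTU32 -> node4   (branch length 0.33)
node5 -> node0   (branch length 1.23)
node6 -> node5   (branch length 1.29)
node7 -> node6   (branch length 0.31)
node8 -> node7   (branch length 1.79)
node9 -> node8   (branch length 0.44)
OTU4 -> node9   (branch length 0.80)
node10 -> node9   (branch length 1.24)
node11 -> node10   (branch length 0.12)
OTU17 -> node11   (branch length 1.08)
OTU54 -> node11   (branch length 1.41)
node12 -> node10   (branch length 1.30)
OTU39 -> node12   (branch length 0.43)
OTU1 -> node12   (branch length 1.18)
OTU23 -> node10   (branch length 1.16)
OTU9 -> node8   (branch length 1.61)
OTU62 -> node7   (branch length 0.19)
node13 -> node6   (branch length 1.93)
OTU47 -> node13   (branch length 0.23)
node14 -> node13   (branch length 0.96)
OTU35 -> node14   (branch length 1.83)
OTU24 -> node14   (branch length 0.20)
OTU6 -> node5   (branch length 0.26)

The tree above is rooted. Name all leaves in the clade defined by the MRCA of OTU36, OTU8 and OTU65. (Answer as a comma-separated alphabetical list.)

OTU30, OTU32, OTU36, OTU65, OTU8

Tracing OTU36: it sits inside (OTU36,OTU30).
Tracing OTU8: it sits inside (OTU8,(OTU36,OTU30)).
Tracing OTU65: it sits inside (OTU65,OTU32).
The smallest clade enclosing all 3 is ((OTU8,(OTU36,OTU30)),(OTU65,OTU32)); the answer is its 5 terminal taxa in alphabetical order.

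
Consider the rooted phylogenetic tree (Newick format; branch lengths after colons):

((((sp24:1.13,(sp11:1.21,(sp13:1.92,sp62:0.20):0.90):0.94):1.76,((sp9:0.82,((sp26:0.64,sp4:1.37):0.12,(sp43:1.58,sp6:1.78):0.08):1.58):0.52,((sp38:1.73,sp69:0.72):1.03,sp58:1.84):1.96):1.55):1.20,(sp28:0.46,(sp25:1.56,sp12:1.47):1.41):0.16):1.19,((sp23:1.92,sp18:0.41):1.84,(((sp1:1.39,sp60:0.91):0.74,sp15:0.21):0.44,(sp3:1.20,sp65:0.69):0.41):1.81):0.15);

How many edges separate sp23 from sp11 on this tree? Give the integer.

The MRCA of sp23 and sp11 is the root of the tree.
From sp23 up to that node: 3 branches. From sp11 up to the same node: 5 branches. Total: 3 + 5 = 8.

8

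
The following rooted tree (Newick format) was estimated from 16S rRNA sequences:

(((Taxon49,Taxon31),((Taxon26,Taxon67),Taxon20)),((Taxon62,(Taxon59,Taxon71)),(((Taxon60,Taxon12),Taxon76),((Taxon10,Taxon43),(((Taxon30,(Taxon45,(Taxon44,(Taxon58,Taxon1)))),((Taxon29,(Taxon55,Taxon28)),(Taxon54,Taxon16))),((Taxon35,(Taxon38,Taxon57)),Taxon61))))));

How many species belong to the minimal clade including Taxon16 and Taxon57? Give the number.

The MRCA of Taxon16 and Taxon57 is the node subtending (((Taxon30,(Taxon45,(Taxon44,(Taxon58,Taxon1)))),((Taxon29,(Taxon55,Taxon28)),(Taxon54,Taxon16))),((Taxon35,(Taxon38,Taxon57)),Taxon61)).
That clade contains 14 terminal taxa: Taxon1, Taxon16, Taxon28, Taxon29, Taxon30, Taxon35, Taxon38, Taxon44, Taxon45, Taxon54, Taxon55, Taxon57, Taxon58, Taxon61.

14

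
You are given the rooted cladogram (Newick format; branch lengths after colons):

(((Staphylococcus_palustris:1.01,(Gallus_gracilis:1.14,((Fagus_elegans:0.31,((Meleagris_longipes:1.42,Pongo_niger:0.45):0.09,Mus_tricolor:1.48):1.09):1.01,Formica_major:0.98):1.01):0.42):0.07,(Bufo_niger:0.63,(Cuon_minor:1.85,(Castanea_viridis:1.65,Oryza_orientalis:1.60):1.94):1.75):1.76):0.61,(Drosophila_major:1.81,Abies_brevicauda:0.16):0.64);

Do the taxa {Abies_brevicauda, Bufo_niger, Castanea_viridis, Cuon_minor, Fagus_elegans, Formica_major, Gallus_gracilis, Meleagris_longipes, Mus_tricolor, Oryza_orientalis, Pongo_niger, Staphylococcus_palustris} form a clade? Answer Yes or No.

The MRCA of the listed taxa is the root, so the smallest clade containing them is the whole tree.
That clade also contains Drosophila_major, which is not in the proposed group, so the group is not monophyletic.

No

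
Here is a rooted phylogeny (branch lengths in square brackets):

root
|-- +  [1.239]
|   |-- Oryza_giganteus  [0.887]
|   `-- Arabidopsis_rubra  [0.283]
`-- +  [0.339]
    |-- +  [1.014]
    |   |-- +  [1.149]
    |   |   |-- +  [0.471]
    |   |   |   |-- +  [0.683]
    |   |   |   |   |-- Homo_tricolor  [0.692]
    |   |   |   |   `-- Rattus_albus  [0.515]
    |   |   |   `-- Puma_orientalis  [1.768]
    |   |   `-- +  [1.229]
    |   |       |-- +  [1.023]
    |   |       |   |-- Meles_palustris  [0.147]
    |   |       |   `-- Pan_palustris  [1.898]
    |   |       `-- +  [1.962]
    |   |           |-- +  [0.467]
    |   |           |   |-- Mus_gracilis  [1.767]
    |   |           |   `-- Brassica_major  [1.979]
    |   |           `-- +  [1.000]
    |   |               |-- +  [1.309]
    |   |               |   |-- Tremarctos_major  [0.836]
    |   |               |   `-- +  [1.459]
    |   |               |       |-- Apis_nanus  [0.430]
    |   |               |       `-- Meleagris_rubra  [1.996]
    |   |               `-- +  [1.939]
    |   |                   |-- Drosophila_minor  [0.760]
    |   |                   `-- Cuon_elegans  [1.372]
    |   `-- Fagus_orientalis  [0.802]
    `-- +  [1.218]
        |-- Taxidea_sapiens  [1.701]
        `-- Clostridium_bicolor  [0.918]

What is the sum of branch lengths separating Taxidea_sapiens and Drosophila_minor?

The path runs Taxidea_sapiens → … → MRCA → … → Drosophila_minor; the MRCA is the node subtending (((((Homo_tricolor,Rattus_albus),Puma_orientalis),((Meles_palustris,Pan_palustris),((Mus_gracilis,Brassica_major),((Tremarctos_major,(Apis_nanus,Meleagris_rubra)),(Drosophila_minor,Cuon_elegans))))),Fagus_orientalis),(Taxidea_sapiens,Clostridium_bicolor)).
Branch lengths along that path: 1.701 + 1.218 + 1.014 + 1.149 + 1.229 + 1.962 + 1.000 + 1.939 + 0.760 = 11.972.

11.972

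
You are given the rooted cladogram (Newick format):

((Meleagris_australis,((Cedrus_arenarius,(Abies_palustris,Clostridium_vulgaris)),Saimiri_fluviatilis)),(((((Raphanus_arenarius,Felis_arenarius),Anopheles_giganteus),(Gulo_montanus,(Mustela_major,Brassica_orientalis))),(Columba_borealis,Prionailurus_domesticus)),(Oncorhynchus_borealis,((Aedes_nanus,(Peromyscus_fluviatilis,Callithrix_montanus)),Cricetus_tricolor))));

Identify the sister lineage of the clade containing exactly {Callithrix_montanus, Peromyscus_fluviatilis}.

Aedes_nanus

The clade containing exactly {Callithrix_montanus, Peromyscus_fluviatilis} attaches to the tree at the node subtending (Aedes_nanus,(Peromyscus_fluviatilis,Callithrix_montanus)).
The other lineage descending from that same node — the sister group — is the single tip Aedes_nanus.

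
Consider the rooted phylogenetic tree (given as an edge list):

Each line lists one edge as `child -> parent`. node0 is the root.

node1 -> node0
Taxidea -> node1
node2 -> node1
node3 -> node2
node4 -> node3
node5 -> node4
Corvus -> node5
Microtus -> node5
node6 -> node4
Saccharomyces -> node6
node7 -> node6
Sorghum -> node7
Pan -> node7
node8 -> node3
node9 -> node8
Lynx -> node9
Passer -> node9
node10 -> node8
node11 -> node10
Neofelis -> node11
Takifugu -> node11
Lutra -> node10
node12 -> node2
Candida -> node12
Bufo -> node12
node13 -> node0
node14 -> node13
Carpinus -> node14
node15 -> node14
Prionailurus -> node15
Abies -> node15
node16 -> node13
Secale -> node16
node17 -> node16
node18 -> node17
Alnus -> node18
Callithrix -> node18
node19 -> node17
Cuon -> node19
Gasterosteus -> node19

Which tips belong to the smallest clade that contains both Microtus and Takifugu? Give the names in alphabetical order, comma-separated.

Corvus, Lutra, Lynx, Microtus, Neofelis, Pan, Passer, Saccharomyces, Sorghum, Takifugu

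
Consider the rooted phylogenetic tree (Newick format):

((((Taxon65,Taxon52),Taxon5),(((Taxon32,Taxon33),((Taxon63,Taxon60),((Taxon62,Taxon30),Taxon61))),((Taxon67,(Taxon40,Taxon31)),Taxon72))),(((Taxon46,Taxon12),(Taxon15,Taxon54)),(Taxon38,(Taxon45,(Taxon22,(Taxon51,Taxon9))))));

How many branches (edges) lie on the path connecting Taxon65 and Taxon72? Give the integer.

The MRCA of Taxon65 and Taxon72 is the node subtending (((Taxon65,Taxon52),Taxon5),(((Taxon32,Taxon33),((Taxon63,Taxon60),((Taxon62,Taxon30),Taxon61))),((Taxon67,(Taxon40,Taxon31)),Taxon72))).
From Taxon65 up to that node: 3 branches. From Taxon72 up to the same node: 3 branches. Total: 3 + 3 = 6.

6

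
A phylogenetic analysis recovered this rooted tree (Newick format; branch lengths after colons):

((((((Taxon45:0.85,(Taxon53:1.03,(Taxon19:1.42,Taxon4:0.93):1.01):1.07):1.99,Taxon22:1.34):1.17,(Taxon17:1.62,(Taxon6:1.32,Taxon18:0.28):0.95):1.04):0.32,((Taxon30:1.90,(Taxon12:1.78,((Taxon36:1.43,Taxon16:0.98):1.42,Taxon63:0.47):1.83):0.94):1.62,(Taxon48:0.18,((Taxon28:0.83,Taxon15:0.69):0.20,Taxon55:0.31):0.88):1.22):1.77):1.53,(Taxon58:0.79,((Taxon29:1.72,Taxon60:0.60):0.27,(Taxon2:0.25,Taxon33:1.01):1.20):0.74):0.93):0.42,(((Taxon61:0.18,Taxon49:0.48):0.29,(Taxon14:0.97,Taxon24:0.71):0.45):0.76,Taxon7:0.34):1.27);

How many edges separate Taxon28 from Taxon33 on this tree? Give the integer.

The MRCA of Taxon28 and Taxon33 is the node subtending (((((Taxon45,(Taxon53,(Taxon19,Taxon4))),Taxon22),(Taxon17,(Taxon6,Taxon18))),((Taxon30,(Taxon12,((Taxon36,Taxon16),Taxon63))),(Taxon48,((Taxon28,Taxon15),Taxon55)))),(Taxon58,((Taxon29,Taxon60),(Taxon2,Taxon33)))).
From Taxon28 up to that node: 6 branches. From Taxon33 up to the same node: 4 branches. Total: 6 + 4 = 10.

10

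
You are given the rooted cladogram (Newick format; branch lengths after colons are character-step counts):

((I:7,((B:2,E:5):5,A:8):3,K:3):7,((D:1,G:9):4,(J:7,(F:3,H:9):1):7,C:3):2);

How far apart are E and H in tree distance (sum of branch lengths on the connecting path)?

The path runs E → … → MRCA → … → H; the MRCA is the root of the tree.
Branch lengths along that path: 5 + 5 + 3 + 7 + 2 + 7 + 1 + 9 = 39.

39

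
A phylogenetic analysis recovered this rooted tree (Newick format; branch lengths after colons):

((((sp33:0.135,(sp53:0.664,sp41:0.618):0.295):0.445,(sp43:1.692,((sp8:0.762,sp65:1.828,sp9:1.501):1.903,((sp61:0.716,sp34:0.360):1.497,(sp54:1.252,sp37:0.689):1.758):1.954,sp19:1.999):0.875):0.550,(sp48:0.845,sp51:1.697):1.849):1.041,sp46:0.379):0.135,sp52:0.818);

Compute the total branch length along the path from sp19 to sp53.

4.828

The path runs sp19 → … → MRCA → … → sp53; the MRCA is the node subtending ((sp33,(sp53,sp41)),(sp43,((sp8,sp65,sp9),((sp61,sp34),(sp54,sp37)),sp19)),(sp48,sp51)).
Branch lengths along that path: 1.999 + 0.875 + 0.550 + 0.445 + 0.295 + 0.664 = 4.828.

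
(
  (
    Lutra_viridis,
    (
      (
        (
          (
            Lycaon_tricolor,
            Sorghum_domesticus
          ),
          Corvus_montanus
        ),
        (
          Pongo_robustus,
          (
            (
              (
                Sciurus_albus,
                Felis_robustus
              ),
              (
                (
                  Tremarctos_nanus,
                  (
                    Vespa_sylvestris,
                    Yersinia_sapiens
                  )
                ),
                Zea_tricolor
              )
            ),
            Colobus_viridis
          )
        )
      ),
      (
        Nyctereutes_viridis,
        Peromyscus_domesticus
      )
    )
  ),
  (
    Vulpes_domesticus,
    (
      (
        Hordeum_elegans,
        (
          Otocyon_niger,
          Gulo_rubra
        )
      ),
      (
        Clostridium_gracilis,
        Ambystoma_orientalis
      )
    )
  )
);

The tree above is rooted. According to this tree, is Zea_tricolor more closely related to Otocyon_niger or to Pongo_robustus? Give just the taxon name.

The MRCA of Zea_tricolor and Pongo_robustus subtends (Pongo_robustus,(((Sciurus_albus,Felis_robustus),((Tremarctos_nanus,(Vespa_sylvestris,Yersinia_sapiens)),Zea_tricolor)),Colobus_viridis)) (8 taxa).
The MRCA of Zea_tricolor and Otocyon_niger is the root, subtending the entire tree (20 taxa).
The first is nested inside the second, so Zea_tricolor shares a more recent common ancestor with Pongo_robustus.

Pongo_robustus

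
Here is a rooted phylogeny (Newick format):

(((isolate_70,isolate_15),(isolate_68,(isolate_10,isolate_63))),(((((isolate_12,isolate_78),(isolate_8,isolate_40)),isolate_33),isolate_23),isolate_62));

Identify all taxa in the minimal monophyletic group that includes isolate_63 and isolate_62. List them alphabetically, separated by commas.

Tracing isolate_63: it sits inside (isolate_10,isolate_63).
Tracing isolate_62: it sits inside (((((isolate_12,isolate_78),(isolate_8,isolate_40)),isolate_33),isolate_23),isolate_62).
The smallest clade enclosing both is the whole tree (their MRCA is the root), so the answer is all 12 tips in alphabetical order.

isolate_10, isolate_12, isolate_15, isolate_23, isolate_33, isolate_40, isolate_62, isolate_63, isolate_68, isolate_70, isolate_78, isolate_8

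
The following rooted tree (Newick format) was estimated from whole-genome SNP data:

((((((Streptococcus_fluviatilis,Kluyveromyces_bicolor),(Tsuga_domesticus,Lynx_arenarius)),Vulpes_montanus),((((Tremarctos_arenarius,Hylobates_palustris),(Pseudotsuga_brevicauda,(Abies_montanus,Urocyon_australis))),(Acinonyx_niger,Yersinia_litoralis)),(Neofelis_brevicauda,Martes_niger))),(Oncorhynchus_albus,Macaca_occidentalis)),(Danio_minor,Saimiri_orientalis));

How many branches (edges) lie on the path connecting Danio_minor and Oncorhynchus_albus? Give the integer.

5

The MRCA of Danio_minor and Oncorhynchus_albus is the root of the tree.
From Danio_minor up to that node: 2 branches. From Oncorhynchus_albus up to the same node: 3 branches. Total: 2 + 3 = 5.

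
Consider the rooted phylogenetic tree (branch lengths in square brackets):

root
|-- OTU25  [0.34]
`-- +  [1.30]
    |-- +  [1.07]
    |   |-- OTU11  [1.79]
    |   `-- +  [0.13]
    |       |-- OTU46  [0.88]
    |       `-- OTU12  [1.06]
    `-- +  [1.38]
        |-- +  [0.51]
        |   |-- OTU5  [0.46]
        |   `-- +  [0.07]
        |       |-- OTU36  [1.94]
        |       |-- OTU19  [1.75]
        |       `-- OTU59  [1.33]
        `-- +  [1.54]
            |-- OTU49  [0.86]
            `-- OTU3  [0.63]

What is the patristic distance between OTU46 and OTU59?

5.37

The path runs OTU46 → … → MRCA → … → OTU59; the MRCA is the node subtending ((OTU11,(OTU46,OTU12)),((OTU5,(OTU36,OTU19,OTU59)),(OTU49,OTU3))).
Branch lengths along that path: 0.88 + 0.13 + 1.07 + 1.38 + 0.51 + 0.07 + 1.33 = 5.37.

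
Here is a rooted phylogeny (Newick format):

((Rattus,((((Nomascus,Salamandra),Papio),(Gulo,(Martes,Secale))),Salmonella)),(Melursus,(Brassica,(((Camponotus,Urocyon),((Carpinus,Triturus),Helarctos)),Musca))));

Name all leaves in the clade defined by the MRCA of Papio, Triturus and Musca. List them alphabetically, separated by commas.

Brassica, Camponotus, Carpinus, Gulo, Helarctos, Martes, Melursus, Musca, Nomascus, Papio, Rattus, Salamandra, Salmonella, Secale, Triturus, Urocyon

Tracing Papio: it sits inside ((Nomascus,Salamandra),Papio).
Tracing Triturus: it sits inside (Carpinus,Triturus).
Tracing Musca: it sits inside (((Camponotus,Urocyon),((Carpinus,Triturus),Helarctos)),Musca).
The smallest clade enclosing all 3 is the whole tree (their MRCA is the root), so the answer is all 16 tips in alphabetical order.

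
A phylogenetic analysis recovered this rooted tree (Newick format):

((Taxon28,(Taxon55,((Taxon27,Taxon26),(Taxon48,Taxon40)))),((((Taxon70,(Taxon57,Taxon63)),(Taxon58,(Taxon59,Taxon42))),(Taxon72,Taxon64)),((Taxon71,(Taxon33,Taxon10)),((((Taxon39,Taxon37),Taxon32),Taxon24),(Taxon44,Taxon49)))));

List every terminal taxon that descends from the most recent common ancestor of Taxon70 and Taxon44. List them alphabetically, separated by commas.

Tracing Taxon70: it sits inside (Taxon70,(Taxon57,Taxon63)).
Tracing Taxon44: it sits inside (Taxon44,Taxon49).
The smallest clade enclosing both is ((((Taxon70,(Taxon57,Taxon63)),(Taxon58,(Taxon59,Taxon42))),(Taxon72,Taxon64)),((Taxon71,(Taxon33,Taxon10)),((((Taxon39,Taxon37),Taxon32),Taxon24),(Taxon44,Taxon49)))); the answer is its 17 terminal taxa in alphabetical order.

Taxon10, Taxon24, Taxon32, Taxon33, Taxon37, Taxon39, Taxon42, Taxon44, Taxon49, Taxon57, Taxon58, Taxon59, Taxon63, Taxon64, Taxon70, Taxon71, Taxon72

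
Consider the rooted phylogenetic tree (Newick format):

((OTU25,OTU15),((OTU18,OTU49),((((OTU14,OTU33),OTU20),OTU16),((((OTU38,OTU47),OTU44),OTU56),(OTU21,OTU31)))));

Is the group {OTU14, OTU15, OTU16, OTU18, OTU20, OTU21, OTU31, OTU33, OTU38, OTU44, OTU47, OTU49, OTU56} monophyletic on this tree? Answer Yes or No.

No

The MRCA of the listed taxa is the root, so the smallest clade containing them is the whole tree.
That clade also contains OTU25, which is not in the proposed group, so the group is not monophyletic.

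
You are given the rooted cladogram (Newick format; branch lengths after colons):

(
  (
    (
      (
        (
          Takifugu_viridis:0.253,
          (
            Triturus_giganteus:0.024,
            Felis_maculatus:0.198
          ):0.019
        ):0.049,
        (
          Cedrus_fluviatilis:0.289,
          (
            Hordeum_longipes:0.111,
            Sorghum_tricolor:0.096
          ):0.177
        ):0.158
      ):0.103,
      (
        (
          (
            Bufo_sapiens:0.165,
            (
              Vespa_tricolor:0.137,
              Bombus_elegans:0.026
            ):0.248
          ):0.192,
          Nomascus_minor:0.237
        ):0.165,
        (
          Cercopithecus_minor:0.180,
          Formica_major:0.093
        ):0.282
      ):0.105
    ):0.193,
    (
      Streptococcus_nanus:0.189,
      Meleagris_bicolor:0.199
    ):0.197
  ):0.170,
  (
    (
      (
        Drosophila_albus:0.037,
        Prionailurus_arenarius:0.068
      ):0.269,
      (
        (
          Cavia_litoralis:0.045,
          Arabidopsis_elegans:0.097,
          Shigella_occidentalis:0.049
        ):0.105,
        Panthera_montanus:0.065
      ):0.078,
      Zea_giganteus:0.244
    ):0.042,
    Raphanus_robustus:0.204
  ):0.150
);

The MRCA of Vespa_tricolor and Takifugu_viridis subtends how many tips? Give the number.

The MRCA of Vespa_tricolor and Takifugu_viridis is the node subtending (((Takifugu_viridis,(Triturus_giganteus,Felis_maculatus)),(Cedrus_fluviatilis,(Hordeum_longipes,Sorghum_tricolor))),(((Bufo_sapiens,(Vespa_tricolor,Bombus_elegans)),Nomascus_minor),(Cercopithecus_minor,Formica_major))).
That clade contains 12 terminal taxa: Bombus_elegans, Bufo_sapiens, Cedrus_fluviatilis, Cercopithecus_minor, Felis_maculatus, Formica_major, Hordeum_longipes, Nomascus_minor, Sorghum_tricolor, Takifugu_viridis, Triturus_giganteus, Vespa_tricolor.

12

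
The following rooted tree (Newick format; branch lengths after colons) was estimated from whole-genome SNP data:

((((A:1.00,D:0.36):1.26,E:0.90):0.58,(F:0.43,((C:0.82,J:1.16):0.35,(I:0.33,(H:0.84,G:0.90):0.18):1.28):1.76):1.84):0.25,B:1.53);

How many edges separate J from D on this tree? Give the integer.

The MRCA of J and D is the node subtending (((A,D),E),(F,((C,J),(I,(H,G))))).
From J up to that node: 4 branches. From D up to the same node: 3 branches. Total: 4 + 3 = 7.

7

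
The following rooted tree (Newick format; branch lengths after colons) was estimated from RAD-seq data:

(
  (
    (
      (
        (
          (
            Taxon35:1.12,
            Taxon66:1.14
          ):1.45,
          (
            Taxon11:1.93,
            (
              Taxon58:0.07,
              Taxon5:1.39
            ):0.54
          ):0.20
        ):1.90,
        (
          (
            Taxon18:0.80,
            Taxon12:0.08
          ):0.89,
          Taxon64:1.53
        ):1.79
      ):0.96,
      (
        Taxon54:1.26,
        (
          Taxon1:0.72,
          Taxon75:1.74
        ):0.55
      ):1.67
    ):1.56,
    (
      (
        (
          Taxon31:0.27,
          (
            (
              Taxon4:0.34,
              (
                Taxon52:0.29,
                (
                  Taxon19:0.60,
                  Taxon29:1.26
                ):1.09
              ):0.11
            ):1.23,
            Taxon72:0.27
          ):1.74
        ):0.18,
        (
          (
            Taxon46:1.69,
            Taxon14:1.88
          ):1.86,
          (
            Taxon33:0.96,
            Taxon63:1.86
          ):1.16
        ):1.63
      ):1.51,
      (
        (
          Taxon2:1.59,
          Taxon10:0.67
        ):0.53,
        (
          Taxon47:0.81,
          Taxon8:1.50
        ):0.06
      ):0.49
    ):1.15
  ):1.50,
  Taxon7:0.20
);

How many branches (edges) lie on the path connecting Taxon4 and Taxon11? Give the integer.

11

The MRCA of Taxon4 and Taxon11 is the node subtending (((((Taxon35,Taxon66),(Taxon11,(Taxon58,Taxon5))),((Taxon18,Taxon12),Taxon64)),(Taxon54,(Taxon1,Taxon75))),(((Taxon31,((Taxon4,(Taxon52,(Taxon19,Taxon29))),Taxon72)),((Taxon46,Taxon14),(Taxon33,Taxon63))),((Taxon2,Taxon10),(Taxon47,Taxon8)))).
From Taxon4 up to that node: 6 branches. From Taxon11 up to the same node: 5 branches. Total: 6 + 5 = 11.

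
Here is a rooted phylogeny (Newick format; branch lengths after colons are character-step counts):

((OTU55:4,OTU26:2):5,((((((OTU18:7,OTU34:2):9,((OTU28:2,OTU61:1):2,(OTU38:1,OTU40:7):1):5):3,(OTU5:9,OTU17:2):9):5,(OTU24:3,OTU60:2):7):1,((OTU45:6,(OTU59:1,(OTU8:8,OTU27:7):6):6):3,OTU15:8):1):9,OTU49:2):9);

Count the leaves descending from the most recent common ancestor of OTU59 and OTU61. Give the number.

The MRCA of OTU59 and OTU61 is the node subtending (((((OTU18,OTU34),((OTU28,OTU61),(OTU38,OTU40))),(OTU5,OTU17)),(OTU24,OTU60)),((OTU45,(OTU59,(OTU8,OTU27))),OTU15)).
That clade contains 15 terminal taxa: OTU15, OTU17, OTU18, OTU24, OTU27, OTU28, OTU34, OTU38, OTU40, OTU45, OTU5, OTU59, OTU60, OTU61, OTU8.

15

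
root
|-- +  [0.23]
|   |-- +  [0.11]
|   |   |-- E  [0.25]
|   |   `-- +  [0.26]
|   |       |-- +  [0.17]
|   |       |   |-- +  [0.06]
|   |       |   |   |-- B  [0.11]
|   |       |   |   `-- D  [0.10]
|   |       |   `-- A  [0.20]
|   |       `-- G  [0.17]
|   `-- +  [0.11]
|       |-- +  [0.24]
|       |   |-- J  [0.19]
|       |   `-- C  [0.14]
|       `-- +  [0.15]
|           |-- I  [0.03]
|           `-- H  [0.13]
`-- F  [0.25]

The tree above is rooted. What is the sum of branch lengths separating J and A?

1.28

The path runs J → … → MRCA → … → A; the MRCA is the node subtending ((E,(((B,D),A),G)),((J,C),(I,H))).
Branch lengths along that path: 0.19 + 0.24 + 0.11 + 0.11 + 0.26 + 0.17 + 0.20 = 1.28.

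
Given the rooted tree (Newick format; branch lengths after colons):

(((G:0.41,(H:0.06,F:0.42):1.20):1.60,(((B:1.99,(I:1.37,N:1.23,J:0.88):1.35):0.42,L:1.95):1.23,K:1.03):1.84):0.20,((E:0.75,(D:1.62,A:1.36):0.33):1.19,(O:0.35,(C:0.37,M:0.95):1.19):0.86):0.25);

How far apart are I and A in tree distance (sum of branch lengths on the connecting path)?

The path runs I → … → MRCA → … → A; the MRCA is the root of the tree.
Branch lengths along that path: 1.37 + 1.35 + 0.42 + 1.23 + 1.84 + 0.20 + 0.25 + 1.19 + 0.33 + 1.36 = 9.54.

9.54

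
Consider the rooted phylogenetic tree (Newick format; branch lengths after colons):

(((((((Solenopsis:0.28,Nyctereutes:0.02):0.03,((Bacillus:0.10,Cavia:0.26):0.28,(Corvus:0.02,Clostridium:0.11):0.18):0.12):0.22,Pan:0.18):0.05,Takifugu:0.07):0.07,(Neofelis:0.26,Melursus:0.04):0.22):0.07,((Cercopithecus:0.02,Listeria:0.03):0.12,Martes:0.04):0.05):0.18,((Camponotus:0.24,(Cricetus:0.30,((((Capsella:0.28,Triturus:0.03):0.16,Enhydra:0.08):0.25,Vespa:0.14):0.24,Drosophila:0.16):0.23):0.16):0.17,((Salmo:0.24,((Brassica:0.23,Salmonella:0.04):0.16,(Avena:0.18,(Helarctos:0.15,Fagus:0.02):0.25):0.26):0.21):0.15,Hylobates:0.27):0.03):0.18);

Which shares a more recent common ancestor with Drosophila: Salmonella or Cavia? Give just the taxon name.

The MRCA of Drosophila and Salmonella subtends ((Camponotus,(Cricetus,((((Capsella,Triturus),Enhydra),Vespa),Drosophila))),((Salmo,((Brassica,Salmonella),(Avena,(Helarctos,Fagus)))),Hylobates)) (14 taxa).
The MRCA of Drosophila and Cavia is the root, subtending the entire tree (27 taxa).
The first is nested inside the second, so Drosophila shares a more recent common ancestor with Salmonella.

Salmonella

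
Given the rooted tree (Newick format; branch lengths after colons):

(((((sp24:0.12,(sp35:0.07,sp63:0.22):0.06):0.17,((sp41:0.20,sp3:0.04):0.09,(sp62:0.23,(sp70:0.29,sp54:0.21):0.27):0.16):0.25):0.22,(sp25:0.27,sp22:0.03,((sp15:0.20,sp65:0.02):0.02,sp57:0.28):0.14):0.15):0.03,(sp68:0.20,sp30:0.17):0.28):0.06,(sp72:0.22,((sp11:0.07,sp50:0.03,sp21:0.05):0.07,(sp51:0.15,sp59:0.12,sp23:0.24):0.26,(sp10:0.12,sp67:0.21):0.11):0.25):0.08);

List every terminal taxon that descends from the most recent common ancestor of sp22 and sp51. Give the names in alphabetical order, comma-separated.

sp10, sp11, sp15, sp21, sp22, sp23, sp24, sp25, sp3, sp30, sp35, sp41, sp50, sp51, sp54, sp57, sp59, sp62, sp63, sp65, sp67, sp68, sp70, sp72

Tracing sp22: it sits inside (sp25,sp22,((sp15,sp65),sp57)).
Tracing sp51: it sits inside (sp51,sp59,sp23).
The smallest clade enclosing both is the whole tree (their MRCA is the root), so the answer is all 24 tips in alphabetical order.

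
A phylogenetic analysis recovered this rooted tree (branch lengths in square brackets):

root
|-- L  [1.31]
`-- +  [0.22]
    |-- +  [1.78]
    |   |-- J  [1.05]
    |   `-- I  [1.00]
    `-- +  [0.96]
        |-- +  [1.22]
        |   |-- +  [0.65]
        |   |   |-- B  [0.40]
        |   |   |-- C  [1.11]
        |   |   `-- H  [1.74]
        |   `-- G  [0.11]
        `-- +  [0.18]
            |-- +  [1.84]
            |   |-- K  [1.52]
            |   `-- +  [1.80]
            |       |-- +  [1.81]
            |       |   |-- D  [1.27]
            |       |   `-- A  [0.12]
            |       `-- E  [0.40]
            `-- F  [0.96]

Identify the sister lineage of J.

I

J attaches to the tree at the node subtending (J,I).
The other lineage descending from that same node — the sister group — is the single tip I.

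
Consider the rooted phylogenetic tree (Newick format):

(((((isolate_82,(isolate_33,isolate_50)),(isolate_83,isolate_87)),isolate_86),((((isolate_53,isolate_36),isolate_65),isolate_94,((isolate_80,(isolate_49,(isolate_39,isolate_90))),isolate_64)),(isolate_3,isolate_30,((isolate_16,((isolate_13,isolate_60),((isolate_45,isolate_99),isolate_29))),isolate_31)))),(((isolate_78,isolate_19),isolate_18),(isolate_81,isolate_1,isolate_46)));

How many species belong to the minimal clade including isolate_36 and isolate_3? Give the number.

18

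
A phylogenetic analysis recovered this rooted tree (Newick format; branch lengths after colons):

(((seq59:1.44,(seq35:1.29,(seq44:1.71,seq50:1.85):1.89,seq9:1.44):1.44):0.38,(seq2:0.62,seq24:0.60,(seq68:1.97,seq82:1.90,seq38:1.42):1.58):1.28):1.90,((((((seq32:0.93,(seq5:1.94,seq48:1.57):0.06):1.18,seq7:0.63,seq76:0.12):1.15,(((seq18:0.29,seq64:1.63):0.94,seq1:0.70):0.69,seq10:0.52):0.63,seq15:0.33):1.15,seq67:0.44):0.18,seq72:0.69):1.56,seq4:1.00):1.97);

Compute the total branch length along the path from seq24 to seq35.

4.99

The path runs seq24 → … → MRCA → … → seq35; the MRCA is the node subtending ((seq59,(seq35,(seq44,seq50),seq9)),(seq2,seq24,(seq68,seq82,seq38))).
Branch lengths along that path: 0.60 + 1.28 + 0.38 + 1.44 + 1.29 = 4.99.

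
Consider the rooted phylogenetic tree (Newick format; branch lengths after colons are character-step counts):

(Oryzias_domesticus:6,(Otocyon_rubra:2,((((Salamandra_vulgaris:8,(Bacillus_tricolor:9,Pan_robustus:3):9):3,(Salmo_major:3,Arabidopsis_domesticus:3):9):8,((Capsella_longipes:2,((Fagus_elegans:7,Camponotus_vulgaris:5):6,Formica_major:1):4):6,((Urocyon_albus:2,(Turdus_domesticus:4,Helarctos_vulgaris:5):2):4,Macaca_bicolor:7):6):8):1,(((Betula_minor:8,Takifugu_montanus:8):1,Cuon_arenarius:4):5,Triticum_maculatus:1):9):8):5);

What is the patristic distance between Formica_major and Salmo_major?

39

The path runs Formica_major → … → MRCA → … → Salmo_major; the MRCA is the node subtending (((Salamandra_vulgaris,(Bacillus_tricolor,Pan_robustus)),(Salmo_major,Arabidopsis_domesticus)),((Capsella_longipes,((Fagus_elegans,Camponotus_vulgaris),Formica_major)),((Urocyon_albus,(Turdus_domesticus,Helarctos_vulgaris)),Macaca_bicolor))).
Branch lengths along that path: 1 + 4 + 6 + 8 + 8 + 9 + 3 = 39.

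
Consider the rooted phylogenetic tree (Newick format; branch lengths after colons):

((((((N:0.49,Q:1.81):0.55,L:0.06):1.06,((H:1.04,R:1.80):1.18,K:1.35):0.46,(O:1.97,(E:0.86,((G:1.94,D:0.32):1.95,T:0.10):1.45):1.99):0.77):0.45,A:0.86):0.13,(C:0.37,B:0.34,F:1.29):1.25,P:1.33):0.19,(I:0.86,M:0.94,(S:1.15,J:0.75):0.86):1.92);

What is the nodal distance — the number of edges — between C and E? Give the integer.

7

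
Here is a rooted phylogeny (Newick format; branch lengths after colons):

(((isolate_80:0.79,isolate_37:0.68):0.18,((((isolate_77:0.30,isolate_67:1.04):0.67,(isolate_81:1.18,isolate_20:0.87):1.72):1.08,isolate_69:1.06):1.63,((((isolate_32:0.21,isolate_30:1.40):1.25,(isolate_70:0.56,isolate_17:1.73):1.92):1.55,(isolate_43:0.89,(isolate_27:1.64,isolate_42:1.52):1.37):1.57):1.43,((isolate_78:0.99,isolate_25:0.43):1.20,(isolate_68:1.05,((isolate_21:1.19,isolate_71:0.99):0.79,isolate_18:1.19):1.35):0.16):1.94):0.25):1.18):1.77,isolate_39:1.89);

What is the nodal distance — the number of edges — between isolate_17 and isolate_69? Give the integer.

7

The MRCA of isolate_17 and isolate_69 is the node subtending ((((isolate_77,isolate_67),(isolate_81,isolate_20)),isolate_69),((((isolate_32,isolate_30),(isolate_70,isolate_17)),(isolate_43,(isolate_27,isolate_42))),((isolate_78,isolate_25),(isolate_68,((isolate_21,isolate_71),isolate_18))))).
From isolate_17 up to that node: 5 branches. From isolate_69 up to the same node: 2 branches. Total: 5 + 2 = 7.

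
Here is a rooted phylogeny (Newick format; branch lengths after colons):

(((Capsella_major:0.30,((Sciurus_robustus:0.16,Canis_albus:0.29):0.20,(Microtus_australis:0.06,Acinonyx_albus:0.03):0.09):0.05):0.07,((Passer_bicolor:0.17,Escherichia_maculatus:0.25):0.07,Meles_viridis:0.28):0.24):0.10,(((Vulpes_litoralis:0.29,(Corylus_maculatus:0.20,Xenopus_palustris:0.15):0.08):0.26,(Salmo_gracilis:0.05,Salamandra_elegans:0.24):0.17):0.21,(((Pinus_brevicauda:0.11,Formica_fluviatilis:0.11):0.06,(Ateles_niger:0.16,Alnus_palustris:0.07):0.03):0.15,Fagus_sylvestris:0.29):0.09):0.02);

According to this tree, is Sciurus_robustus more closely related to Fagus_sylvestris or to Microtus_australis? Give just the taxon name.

The MRCA of Sciurus_robustus and Microtus_australis subtends ((Sciurus_robustus,Canis_albus),(Microtus_australis,Acinonyx_albus)) (4 taxa).
The MRCA of Sciurus_robustus and Fagus_sylvestris is the root, subtending the entire tree (18 taxa).
The first is nested inside the second, so Sciurus_robustus shares a more recent common ancestor with Microtus_australis.

Microtus_australis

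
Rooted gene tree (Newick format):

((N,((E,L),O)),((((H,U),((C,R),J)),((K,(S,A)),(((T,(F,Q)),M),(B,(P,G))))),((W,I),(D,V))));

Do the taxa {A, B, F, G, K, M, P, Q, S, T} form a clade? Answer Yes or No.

Yes

The most recent common ancestor of these taxa subtends ((K,(S,A)),(((T,(F,Q)),M),(B,(P,G)))).
That clade has exactly 10 tips — every listed taxon and nothing else — so the group is monophyletic.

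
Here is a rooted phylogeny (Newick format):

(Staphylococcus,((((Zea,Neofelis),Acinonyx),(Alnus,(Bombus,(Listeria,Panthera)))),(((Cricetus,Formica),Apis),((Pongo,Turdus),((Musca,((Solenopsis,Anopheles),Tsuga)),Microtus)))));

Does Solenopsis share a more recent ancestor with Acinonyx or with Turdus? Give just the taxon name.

Turdus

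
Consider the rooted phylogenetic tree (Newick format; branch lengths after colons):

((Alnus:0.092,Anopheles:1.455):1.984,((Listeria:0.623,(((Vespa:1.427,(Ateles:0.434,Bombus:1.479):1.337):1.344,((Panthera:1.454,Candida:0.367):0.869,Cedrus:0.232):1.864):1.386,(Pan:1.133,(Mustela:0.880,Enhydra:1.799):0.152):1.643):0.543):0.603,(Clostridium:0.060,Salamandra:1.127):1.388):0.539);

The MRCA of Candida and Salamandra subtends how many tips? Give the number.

12

The MRCA of Candida and Salamandra is the node subtending ((Listeria,(((Vespa,(Ateles,Bombus)),((Panthera,Candida),Cedrus)),(Pan,(Mustela,Enhydra)))),(Clostridium,Salamandra)).
That clade contains 12 terminal taxa: Ateles, Bombus, Candida, Cedrus, Clostridium, Enhydra, Listeria, Mustela, Pan, Panthera, Salamandra, Vespa.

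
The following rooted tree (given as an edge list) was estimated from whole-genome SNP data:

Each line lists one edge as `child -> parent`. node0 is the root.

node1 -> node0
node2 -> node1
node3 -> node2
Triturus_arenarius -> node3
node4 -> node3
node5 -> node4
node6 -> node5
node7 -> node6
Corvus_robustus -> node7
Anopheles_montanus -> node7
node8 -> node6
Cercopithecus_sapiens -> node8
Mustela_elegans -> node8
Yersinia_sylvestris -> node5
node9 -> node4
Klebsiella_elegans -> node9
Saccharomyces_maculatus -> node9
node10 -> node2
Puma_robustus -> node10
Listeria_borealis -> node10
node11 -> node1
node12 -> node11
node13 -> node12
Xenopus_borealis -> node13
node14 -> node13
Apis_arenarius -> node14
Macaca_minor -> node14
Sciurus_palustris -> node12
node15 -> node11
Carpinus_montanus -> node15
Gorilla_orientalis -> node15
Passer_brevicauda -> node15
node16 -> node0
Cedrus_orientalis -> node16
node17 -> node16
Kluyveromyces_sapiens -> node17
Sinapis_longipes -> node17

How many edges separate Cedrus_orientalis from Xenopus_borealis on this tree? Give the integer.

The MRCA of Cedrus_orientalis and Xenopus_borealis is the root of the tree.
From Cedrus_orientalis up to that node: 2 branches. From Xenopus_borealis up to the same node: 5 branches. Total: 2 + 5 = 7.

7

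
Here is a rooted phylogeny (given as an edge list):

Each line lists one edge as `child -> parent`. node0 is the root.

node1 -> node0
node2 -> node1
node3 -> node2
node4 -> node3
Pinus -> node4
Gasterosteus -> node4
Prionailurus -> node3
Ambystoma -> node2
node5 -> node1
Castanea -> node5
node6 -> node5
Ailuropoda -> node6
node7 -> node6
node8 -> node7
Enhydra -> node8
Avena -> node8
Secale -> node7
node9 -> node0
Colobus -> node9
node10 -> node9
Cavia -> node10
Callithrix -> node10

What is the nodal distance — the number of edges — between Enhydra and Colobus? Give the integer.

8

The MRCA of Enhydra and Colobus is the root of the tree.
From Enhydra up to that node: 6 branches. From Colobus up to the same node: 2 branches. Total: 6 + 2 = 8.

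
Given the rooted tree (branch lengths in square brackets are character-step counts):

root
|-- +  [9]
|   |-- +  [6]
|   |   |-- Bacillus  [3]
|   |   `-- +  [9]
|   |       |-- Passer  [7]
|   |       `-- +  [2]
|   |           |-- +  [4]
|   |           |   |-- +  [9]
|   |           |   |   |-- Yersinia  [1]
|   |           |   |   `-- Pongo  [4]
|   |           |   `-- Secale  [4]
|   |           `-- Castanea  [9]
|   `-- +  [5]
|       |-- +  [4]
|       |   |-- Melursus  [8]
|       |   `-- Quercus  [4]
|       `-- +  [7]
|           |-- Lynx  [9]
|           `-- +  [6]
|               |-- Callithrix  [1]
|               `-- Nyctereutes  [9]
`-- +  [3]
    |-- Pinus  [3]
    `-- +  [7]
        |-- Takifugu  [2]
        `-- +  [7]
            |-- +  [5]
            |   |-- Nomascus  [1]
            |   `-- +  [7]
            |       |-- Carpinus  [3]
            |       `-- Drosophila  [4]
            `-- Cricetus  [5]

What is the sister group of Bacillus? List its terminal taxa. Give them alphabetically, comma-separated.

Bacillus attaches to the tree at the node subtending (Bacillus,(Passer,(((Yersinia,Pongo),Secale),Castanea))).
The other lineage descending from that same node — the sister group — is (Passer,(((Yersinia,Pongo),Secale),Castanea)); its 5 tips in alphabetical order are the answer.

Castanea, Passer, Pongo, Secale, Yersinia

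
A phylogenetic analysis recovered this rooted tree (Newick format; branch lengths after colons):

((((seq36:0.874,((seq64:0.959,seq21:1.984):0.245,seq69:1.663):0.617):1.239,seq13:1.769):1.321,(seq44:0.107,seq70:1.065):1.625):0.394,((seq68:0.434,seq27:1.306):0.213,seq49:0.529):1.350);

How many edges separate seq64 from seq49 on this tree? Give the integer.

The MRCA of seq64 and seq49 is the root of the tree.
From seq64 up to that node: 6 branches. From seq49 up to the same node: 2 branches. Total: 6 + 2 = 8.

8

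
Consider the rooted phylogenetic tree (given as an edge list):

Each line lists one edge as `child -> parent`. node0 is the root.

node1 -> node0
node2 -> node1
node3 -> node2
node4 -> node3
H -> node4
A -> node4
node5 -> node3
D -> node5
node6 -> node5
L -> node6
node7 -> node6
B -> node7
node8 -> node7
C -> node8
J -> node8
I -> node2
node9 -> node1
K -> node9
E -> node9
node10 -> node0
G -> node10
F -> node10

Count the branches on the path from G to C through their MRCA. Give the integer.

10

The MRCA of G and C is the root of the tree.
From G up to that node: 2 branches. From C up to the same node: 8 branches. Total: 2 + 8 = 10.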